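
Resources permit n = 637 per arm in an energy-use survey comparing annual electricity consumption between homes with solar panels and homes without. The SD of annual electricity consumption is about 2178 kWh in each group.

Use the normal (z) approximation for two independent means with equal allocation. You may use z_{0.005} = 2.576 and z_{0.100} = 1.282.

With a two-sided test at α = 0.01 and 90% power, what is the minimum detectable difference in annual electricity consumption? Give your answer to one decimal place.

δ = (z_{α/2} + z_β) · √((σ₁²+σ₂²)/n)
  = (2.576 + 1.282) · √(9487368/637)
  = 3.858 · √14893.8
  = 3.858 · 122.0403
  = 470.8314

Minimum detectable difference ≈ 470.8 kWh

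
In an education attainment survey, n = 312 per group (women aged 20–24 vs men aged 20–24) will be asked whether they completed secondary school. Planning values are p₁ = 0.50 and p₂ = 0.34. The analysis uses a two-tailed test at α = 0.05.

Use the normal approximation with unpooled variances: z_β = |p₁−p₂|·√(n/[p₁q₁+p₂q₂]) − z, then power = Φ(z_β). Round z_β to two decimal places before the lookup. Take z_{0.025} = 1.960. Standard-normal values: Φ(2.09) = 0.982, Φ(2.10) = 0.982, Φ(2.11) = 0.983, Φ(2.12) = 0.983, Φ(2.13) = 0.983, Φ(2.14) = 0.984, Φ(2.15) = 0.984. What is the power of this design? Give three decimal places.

z_β = |p₁−p₂|·√(n/[p₁q₁+p₂q₂]) − z_{α/2}
    = 0.16 · √(312/0.4744) − 1.960
    = 0.16 · 25.6451 − 1.960
    = 4.1032 − 1.960 = 2.1432 → 2.14
Power = Φ(2.14) = 0.984.

Power ≈ 0.984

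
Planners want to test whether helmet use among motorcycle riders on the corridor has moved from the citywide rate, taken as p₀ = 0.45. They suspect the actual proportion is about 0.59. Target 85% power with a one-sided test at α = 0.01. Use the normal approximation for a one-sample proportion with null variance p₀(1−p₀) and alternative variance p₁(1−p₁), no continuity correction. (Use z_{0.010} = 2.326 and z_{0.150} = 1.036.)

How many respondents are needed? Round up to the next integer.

n = [z_α·√(p₀q₀) + z_β·√(p₁q₁)]² / (p₁ − p₀)²
  = [2.326·√(0.45·0.55) + 1.036·√(0.59·0.41)]² / (0.14)²
  = [2.326·0.4975 + 1.036·0.4918]² / 0.0196
  = [1.6667]² / 0.0196
  = 141.73
Round up → n = 142.

n = 142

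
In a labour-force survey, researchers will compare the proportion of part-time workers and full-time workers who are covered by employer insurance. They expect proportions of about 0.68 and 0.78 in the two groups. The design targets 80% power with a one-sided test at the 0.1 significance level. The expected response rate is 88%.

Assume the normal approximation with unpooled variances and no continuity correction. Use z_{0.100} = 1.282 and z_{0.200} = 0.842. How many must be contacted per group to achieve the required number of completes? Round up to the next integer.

n = (z_α + z_β)² · [p₁(1−p₁) + p₂(1−p₂)] / (p₁ − p₂)²
  = (1.282 + 0.842)² · (0.68·0.32 + 0.78·0.22) / (-0.10)²
  = (2.124)² · (0.2176 + 0.1716) / 0.0100
  = 4.5114 · 0.3892 / 0.0100
  = 175.58
Adjust for 88% response: 175.58 / 0.88 = 199.53.
Round up → n = 200 per group.

n = 200 per group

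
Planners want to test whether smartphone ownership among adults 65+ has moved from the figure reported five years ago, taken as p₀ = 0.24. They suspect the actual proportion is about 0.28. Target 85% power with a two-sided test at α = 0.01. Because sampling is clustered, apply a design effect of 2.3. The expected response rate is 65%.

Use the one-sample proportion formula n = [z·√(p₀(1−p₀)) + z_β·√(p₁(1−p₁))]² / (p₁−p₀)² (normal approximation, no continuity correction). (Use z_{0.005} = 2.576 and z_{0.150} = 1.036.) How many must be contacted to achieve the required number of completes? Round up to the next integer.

n = [z_{α/2}·√(p₀q₀) + z_β·√(p₁q₁)]² / (p₁ − p₀)²
  = [2.576·√(0.24·0.76) + 1.036·√(0.28·0.72)]² / (0.04)²
  = [2.576·0.4271 + 1.036·0.4490]² / 0.0016
  = [1.5653]² / 0.0016
  = 1531.41
Design effect: 2.3 × 1531.41 = 3522.24.
Adjust for 65% response: 3522.24 / 0.65 = 5418.83.
Round up → n = 5419.

n = 5419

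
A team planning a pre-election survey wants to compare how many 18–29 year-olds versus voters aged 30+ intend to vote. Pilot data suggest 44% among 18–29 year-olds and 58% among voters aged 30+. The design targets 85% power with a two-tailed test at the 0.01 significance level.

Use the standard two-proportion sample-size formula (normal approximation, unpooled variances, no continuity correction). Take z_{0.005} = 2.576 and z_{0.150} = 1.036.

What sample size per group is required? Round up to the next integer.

n = 327 per group

n = (z_{α/2} + z_β)² · [p₁(1−p₁) + p₂(1−p₂)] / (p₁ − p₂)²
  = (2.576 + 1.036)² · (0.44·0.56 + 0.58·0.42) / (-0.14)²
  = (3.612)² · (0.2464 + 0.2436) / 0.0196
  = 13.0465 · 0.4900 / 0.0196
  = 326.16
Round up → n = 327 per group.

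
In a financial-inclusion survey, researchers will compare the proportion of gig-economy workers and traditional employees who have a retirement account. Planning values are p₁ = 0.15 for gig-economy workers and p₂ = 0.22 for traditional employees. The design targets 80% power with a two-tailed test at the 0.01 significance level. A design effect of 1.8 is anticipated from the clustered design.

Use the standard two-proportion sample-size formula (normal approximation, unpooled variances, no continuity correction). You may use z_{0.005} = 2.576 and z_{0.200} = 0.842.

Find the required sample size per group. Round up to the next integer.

n = 1284 per group

n = (z_{α/2} + z_β)² · [p₁(1−p₁) + p₂(1−p₂)] / (p₁ − p₂)²
  = (2.576 + 0.842)² · (0.15·0.85 + 0.22·0.78) / (-0.07)²
  = (3.418)² · (0.1275 + 0.1716) / 0.0049
  = 11.6827 · 0.2991 / 0.0049
  = 713.12
Design effect: 1.8 × 713.12 = 1283.62.
Round up → n = 1284 per group.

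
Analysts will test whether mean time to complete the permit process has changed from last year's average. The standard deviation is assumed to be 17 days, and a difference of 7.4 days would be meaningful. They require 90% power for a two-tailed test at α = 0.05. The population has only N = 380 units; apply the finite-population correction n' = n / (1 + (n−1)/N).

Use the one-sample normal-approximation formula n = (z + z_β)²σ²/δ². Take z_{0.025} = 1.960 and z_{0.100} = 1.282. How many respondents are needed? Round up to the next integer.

n = 49

n = (z_{α/2} + z_β)² · σ² / δ²
  = (1.960 + 1.282)² · 17² / 7.4²
  = 10.5106 · 289 / 54.76
  = 55.47
Finite-population correction (N = 380): 55.47 / (1 + (55.47 − 1)/380) = 48.52.
Round up → n = 49.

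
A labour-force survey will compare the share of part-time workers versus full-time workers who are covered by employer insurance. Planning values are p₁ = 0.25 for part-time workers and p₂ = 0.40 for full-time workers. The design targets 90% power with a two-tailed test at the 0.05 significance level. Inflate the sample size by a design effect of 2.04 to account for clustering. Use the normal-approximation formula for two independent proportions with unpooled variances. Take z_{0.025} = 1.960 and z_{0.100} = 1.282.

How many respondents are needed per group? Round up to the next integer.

n = 408 per group

n = (z_{α/2} + z_β)² · [p₁(1−p₁) + p₂(1−p₂)] / (p₁ − p₂)²
  = (1.960 + 1.282)² · (0.25·0.75 + 0.40·0.60) / (-0.15)²
  = (3.242)² · (0.1875 + 0.2400) / 0.0225
  = 10.5106 · 0.4275 / 0.0225
  = 199.70
Design effect: 2.04 × 199.70 = 407.39.
Round up → n = 408 per group.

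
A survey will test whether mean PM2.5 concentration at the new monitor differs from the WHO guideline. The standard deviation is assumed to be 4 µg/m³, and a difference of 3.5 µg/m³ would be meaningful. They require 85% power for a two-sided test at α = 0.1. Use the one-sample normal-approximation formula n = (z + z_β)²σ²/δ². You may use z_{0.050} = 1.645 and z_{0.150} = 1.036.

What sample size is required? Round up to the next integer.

n = (z_{α/2} + z_β)² · σ² / δ²
  = (1.645 + 1.036)² · 4² / 3.5²
  = 7.1878 · 16 / 12.25
  = 9.39
Round up → n = 10.

n = 10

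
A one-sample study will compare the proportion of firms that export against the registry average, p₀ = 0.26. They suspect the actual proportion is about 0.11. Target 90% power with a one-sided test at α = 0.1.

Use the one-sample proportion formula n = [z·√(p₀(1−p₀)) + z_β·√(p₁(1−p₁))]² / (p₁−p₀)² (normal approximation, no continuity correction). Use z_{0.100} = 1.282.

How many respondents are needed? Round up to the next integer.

n = [z_α·√(p₀q₀) + z_β·√(p₁q₁)]² / (p₁ − p₀)²
  = [1.282·√(0.26·0.74) + 1.282·√(0.11·0.89)]² / (-0.15)²
  = [1.282·0.4386 + 1.282·0.3129]² / 0.0225
  = [0.9635]² / 0.0225
  = 41.26
Round up → n = 42.

n = 42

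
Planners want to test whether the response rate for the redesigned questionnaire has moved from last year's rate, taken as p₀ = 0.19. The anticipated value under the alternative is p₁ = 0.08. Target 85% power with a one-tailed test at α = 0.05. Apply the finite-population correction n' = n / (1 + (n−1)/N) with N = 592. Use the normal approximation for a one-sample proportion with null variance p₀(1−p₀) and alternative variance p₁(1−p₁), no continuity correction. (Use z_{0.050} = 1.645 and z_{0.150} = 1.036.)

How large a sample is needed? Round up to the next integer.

n = [z_α·√(p₀q₀) + z_β·√(p₁q₁)]² / (p₁ − p₀)²
  = [1.645·√(0.19·0.81) + 1.036·√(0.08·0.92)]² / (-0.11)²
  = [1.645·0.3923 + 1.036·0.2713]² / 0.0121
  = [0.9264]² / 0.0121
  = 70.93
Finite-population correction (N = 592): 70.93 / (1 + (70.93 − 1)/592) = 63.43.
Round up → n = 64.

n = 64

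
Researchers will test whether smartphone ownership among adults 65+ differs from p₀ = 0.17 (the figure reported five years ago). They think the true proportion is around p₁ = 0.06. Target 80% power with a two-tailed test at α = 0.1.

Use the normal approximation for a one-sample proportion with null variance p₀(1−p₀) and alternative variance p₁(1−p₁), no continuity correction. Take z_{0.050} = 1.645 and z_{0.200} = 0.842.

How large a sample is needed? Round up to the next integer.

n = 56

n = [z_{α/2}·√(p₀q₀) + z_β·√(p₁q₁)]² / (p₁ − p₀)²
  = [1.645·√(0.17·0.83) + 0.842·√(0.06·0.94)]² / (-0.11)²
  = [1.645·0.3756 + 0.842·0.2375]² / 0.0121
  = [0.8179]² / 0.0121
  = 55.28
Round up → n = 56.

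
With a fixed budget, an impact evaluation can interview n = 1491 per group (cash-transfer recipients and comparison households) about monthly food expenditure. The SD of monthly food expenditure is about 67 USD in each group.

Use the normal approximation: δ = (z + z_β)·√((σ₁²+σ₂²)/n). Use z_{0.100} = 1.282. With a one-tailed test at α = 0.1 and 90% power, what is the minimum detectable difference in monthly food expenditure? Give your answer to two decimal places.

δ = (z_α + z_β) · √((σ₁²+σ₂²)/n)
  = (1.282 + 1.282) · √(8978/1491)
  = 2.564 · √6.0215
  = 2.564 · 2.4539
  = 6.2917

Minimum detectable difference ≈ 6.29 USD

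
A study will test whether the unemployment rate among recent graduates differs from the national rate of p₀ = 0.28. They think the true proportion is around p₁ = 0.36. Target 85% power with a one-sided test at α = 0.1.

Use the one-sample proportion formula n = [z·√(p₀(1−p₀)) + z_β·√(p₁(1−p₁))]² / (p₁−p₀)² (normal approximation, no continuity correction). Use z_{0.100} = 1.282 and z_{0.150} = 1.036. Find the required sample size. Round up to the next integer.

n = [z_α·√(p₀q₀) + z_β·√(p₁q₁)]² / (p₁ − p₀)²
  = [1.282·√(0.28·0.72) + 1.036·√(0.36·0.64)]² / (0.08)²
  = [1.282·0.4490 + 1.036·0.4800]² / 0.0064
  = [1.0729]² / 0.0064
  = 179.86
Round up → n = 180.

n = 180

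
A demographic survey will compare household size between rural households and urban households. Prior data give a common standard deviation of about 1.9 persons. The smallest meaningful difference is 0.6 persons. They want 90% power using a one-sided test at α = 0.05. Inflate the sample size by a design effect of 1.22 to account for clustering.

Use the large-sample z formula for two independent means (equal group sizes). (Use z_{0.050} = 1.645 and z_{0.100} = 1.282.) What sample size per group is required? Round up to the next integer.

n = 210 per group

n = (z_α + z_β)² · (σ₁² + σ₂²) / δ²
  = (1.645 + 1.282)² · (2·1.9² = 7.22) / 0.6²
  = 8.5673 · 7.22 / 0.36
  = 171.82
Design effect: 1.22 × 171.82 = 209.62.
Round up → n = 210 per group.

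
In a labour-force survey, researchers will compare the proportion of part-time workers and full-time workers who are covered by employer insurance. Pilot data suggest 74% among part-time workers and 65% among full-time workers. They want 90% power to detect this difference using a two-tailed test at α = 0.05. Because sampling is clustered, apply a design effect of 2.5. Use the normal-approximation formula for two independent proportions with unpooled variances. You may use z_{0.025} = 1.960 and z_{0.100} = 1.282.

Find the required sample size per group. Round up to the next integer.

n = (z_{α/2} + z_β)² · [p₁(1−p₁) + p₂(1−p₂)] / (p₁ − p₂)²
  = (1.960 + 1.282)² · (0.74·0.26 + 0.65·0.35) / (0.09)²
  = (3.242)² · (0.1924 + 0.2275) / 0.0081
  = 10.5106 · 0.4199 / 0.0081
  = 544.86
Design effect: 2.5 × 544.86 = 1362.16.
Round up → n = 1363 per group.

n = 1363 per group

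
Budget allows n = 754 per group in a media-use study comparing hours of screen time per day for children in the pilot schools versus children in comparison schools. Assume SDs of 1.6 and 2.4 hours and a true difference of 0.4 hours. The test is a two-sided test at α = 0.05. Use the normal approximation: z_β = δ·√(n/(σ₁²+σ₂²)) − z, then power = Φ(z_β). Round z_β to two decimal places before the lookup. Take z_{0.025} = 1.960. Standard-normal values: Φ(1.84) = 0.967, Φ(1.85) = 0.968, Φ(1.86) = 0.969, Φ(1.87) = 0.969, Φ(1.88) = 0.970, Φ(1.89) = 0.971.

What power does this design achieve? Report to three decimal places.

Power ≈ 0.968

z_β = δ·√(n/(σ₁²+σ₂²)) − z_{α/2}
    = 0.4 · √(754/8.32) − 1.960
    = 0.4 · 9.51972 − 1.960
    = 3.8079 − 1.960 = 1.8479 → 1.85
Power = Φ(1.85) = 0.968.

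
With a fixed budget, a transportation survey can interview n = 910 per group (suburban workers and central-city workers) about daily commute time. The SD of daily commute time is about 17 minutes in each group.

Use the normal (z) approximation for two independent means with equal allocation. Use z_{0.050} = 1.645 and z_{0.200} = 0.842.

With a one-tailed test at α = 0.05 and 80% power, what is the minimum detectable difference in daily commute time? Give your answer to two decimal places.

Minimum detectable difference ≈ 1.98 minutes

δ = (z_α + z_β) · √((σ₁²+σ₂²)/n)
  = (1.645 + 0.842) · √(578/910)
  = 2.487 · √0.63516
  = 2.487 · 0.7970
  = 1.9821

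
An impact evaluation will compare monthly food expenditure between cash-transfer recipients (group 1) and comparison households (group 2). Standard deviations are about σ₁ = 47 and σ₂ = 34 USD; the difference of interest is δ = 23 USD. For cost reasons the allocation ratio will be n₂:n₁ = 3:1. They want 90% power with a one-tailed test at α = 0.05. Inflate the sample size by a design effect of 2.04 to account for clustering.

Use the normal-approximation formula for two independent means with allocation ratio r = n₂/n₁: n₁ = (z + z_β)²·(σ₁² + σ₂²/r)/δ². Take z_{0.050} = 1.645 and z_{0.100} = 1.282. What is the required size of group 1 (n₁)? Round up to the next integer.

n₁ = (z_α + z_β)² · (σ₁² + σ₂²/r) / δ²
   = (1.645 + 1.282)² · (47² + 34²/3) / 23²
   = 8.5673 · (2209 + 385.3333) / 529
   = 8.5673 · 2594.3 / 529
   = 42.02
Design effect: 2.04 × 42.02 = 85.71.
Round up → n₁ = 86; n₂ = r·n₁ = 3 × 86 = 258.

n₁ = 86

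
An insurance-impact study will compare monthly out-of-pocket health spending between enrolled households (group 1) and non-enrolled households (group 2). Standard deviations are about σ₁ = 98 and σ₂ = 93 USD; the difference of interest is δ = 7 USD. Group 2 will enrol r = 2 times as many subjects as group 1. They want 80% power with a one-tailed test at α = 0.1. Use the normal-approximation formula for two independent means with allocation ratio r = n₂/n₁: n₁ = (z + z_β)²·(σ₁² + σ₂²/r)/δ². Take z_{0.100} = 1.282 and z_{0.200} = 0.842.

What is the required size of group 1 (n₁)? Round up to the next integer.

n₁ = 1283

n₁ = (z_α + z_β)² · (σ₁² + σ₂²/r) / δ²
   = (1.282 + 0.842)² · (98² + 93²/2) / 7²
   = 4.5114 · (9604 + 4324.5) / 49
   = 4.5114 · 13928.5 / 49
   = 1282.38
Round up → n₁ = 1283; n₂ = r·n₁ = 2 × 1283 = 2566.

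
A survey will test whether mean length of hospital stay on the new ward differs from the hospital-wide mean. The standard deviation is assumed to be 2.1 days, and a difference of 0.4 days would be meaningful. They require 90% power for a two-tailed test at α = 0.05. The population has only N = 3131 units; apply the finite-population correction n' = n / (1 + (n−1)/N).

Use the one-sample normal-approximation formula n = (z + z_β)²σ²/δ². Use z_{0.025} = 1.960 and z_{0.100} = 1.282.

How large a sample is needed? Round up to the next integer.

n = 266

n = (z_{α/2} + z_β)² · σ² / δ²
  = (1.960 + 1.282)² · 2.1² / 0.4²
  = 10.5106 · 4.41 / 0.16
  = 289.70
Finite-population correction (N = 3131): 289.70 / (1 + (289.70 − 1)/3131) = 265.24.
Round up → n = 266.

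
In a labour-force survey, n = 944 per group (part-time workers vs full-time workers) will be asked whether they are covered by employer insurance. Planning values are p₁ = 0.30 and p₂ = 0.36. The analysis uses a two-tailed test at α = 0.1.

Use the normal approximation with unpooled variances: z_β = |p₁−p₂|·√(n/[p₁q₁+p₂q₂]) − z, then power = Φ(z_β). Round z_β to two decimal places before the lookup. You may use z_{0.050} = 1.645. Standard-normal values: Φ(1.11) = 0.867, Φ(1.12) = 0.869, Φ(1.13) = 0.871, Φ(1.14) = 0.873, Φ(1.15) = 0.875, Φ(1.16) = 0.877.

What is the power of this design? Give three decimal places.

z_β = |p₁−p₂|·√(n/[p₁q₁+p₂q₂]) − z_{α/2}
    = 0.06 · √(944/0.4404) − 1.645
    = 0.06 · 46.2980 − 1.645
    = 2.7779 − 1.645 = 1.1329 → 1.13
Power = Φ(1.13) = 0.871.

Power ≈ 0.871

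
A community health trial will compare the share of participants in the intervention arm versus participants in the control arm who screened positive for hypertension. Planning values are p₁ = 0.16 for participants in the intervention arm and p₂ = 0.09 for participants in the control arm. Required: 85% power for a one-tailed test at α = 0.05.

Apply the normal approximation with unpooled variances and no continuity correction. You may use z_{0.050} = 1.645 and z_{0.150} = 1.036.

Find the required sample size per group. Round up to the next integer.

n = (z_α + z_β)² · [p₁(1−p₁) + p₂(1−p₂)] / (p₁ − p₂)²
  = (1.645 + 1.036)² · (0.16·0.84 + 0.09·0.91) / (0.07)²
  = (2.681)² · (0.1344 + 0.0819) / 0.0049
  = 7.1878 · 0.2163 / 0.0049
  = 317.29
Round up → n = 318 per group.

n = 318 per group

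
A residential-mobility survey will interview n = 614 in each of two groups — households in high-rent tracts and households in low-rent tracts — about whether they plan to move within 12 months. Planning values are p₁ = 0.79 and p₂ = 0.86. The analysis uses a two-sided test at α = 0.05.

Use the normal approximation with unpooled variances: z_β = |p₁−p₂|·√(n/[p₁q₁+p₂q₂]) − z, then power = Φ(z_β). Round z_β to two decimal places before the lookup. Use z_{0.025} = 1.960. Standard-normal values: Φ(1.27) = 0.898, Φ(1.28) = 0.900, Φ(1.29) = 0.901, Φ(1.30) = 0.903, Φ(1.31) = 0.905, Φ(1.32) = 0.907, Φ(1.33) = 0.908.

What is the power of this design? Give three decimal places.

Power ≈ 0.900

z_β = |p₁−p₂|·√(n/[p₁q₁+p₂q₂]) − z_{α/2}
    = 0.07 · √(614/0.2863) − 1.960
    = 0.07 · 46.3099 − 1.960
    = 3.2417 − 1.960 = 1.2817 → 1.28
Power = Φ(1.28) = 0.900.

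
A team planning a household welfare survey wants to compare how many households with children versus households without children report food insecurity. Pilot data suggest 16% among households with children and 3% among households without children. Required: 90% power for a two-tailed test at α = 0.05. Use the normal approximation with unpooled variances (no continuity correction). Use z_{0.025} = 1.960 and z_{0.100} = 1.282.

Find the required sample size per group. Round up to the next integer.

n = 102 per group

n = (z_{α/2} + z_β)² · [p₁(1−p₁) + p₂(1−p₂)] / (p₁ − p₂)²
  = (1.960 + 1.282)² · (0.16·0.84 + 0.03·0.97) / (0.13)²
  = (3.242)² · (0.1344 + 0.0291) / 0.0169
  = 10.5106 · 0.1635 / 0.0169
  = 101.69
Round up → n = 102 per group.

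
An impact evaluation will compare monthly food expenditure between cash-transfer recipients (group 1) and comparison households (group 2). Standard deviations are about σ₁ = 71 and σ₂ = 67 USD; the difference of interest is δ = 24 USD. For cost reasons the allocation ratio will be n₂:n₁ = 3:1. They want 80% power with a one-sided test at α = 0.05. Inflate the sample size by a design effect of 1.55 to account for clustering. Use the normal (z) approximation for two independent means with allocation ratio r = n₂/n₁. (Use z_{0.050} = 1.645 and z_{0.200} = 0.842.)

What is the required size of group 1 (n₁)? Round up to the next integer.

n₁ = (z_α + z_β)² · (σ₁² + σ₂²/r) / δ²
   = (1.645 + 0.842)² · (71² + 67²/3) / 24²
   = 6.1852 · (5041 + 1496.3) / 576
   = 6.1852 · 6537.3 / 576
   = 70.20
Design effect: 1.55 × 70.20 = 108.81.
Round up → n₁ = 109; n₂ = r·n₁ = 3 × 109 = 327.

n₁ = 109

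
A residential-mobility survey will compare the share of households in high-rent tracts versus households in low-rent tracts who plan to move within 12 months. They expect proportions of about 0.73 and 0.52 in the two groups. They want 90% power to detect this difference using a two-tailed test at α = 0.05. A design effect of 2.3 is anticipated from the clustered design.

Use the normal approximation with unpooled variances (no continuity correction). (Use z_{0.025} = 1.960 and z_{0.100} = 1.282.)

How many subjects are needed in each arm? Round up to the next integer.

n = (z_{α/2} + z_β)² · [p₁(1−p₁) + p₂(1−p₂)] / (p₁ − p₂)²
  = (1.960 + 1.282)² · (0.73·0.27 + 0.52·0.48) / (0.21)²
  = (3.242)² · (0.1971 + 0.2496) / 0.0441
  = 10.5106 · 0.4467 / 0.0441
  = 106.46
Design effect: 2.3 × 106.46 = 244.87.
Round up → n = 245 per group.

n = 245 per group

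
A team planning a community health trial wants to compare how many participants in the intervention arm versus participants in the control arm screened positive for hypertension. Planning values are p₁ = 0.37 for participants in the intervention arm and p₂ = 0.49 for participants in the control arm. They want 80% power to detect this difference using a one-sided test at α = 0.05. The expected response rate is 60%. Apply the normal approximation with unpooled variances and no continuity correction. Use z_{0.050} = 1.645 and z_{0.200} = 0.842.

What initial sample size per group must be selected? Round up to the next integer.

n = (z_α + z_β)² · [p₁(1−p₁) + p₂(1−p₂)] / (p₁ − p₂)²
  = (1.645 + 0.842)² · (0.37·0.63 + 0.49·0.51) / (-0.12)²
  = (2.487)² · (0.2331 + 0.2499) / 0.0144
  = 6.1852 · 0.4830 / 0.0144
  = 207.46
Adjust for 60% response: 207.46 / 0.60 = 345.77.
Round up → n = 346 per group.

n = 346 per group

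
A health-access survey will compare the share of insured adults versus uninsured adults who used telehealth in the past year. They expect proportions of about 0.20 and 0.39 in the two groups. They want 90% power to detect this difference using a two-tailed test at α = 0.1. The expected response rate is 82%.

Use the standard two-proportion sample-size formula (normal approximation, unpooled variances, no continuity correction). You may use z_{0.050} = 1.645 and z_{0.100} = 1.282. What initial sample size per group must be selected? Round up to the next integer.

n = 116 per group

n = (z_{α/2} + z_β)² · [p₁(1−p₁) + p₂(1−p₂)] / (p₁ − p₂)²
  = (1.645 + 1.282)² · (0.20·0.80 + 0.39·0.61) / (-0.19)²
  = (2.927)² · (0.1600 + 0.2379) / 0.0361
  = 8.5673 · 0.3979 / 0.0361
  = 94.43
Adjust for 82% response: 94.43 / 0.82 = 115.16.
Round up → n = 116 per group.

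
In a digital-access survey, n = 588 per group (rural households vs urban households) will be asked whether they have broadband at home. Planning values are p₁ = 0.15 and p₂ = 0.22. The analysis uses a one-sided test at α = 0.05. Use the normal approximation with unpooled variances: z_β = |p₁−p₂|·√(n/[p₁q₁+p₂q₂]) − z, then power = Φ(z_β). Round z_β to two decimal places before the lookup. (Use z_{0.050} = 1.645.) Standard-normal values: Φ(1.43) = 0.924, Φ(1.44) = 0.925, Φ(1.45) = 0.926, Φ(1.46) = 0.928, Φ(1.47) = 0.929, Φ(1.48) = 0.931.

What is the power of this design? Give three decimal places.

z_β = |p₁−p₂|·√(n/[p₁q₁+p₂q₂]) − z_α
    = 0.07 · √(588/0.2991) − 1.645
    = 0.07 · 44.3384 − 1.645
    = 3.1037 − 1.645 = 1.4587 → 1.46
Power = Φ(1.46) = 0.928.

Power ≈ 0.928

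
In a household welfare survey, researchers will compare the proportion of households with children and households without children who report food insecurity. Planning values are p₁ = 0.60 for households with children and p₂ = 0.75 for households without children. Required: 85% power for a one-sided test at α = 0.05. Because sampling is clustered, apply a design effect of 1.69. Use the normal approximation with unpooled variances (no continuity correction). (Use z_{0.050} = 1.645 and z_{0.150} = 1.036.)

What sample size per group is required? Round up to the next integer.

n = (z_α + z_β)² · [p₁(1−p₁) + p₂(1−p₂)] / (p₁ − p₂)²
  = (1.645 + 1.036)² · (0.60·0.40 + 0.75·0.25) / (-0.15)²
  = (2.681)² · (0.2400 + 0.1875) / 0.0225
  = 7.1878 · 0.4275 / 0.0225
  = 136.57
Design effect: 1.69 × 136.57 = 230.80.
Round up → n = 231 per group.

n = 231 per group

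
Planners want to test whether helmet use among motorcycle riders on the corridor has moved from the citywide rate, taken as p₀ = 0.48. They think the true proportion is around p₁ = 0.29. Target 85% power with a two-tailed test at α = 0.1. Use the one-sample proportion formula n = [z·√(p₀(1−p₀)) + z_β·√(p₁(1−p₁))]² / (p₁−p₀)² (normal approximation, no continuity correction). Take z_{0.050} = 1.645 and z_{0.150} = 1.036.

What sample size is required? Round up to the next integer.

n = [z_{α/2}·√(p₀q₀) + z_β·√(p₁q₁)]² / (p₁ − p₀)²
  = [1.645·√(0.48·0.52) + 1.036·√(0.29·0.71)]² / (-0.19)²
  = [1.645·0.4996 + 1.036·0.4538]² / 0.0361
  = [1.2919]² / 0.0361
  = 46.24
Round up → n = 47.

n = 47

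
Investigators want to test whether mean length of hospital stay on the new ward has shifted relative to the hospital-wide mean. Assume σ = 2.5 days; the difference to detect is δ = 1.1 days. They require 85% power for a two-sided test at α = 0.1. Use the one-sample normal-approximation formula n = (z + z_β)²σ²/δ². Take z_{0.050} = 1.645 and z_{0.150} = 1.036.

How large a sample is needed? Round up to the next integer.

n = (z_{α/2} + z_β)² · σ² / δ²
  = (1.645 + 1.036)² · 2.5² / 1.1²
  = 7.1878 · 6.25 / 1.21
  = 37.13
Round up → n = 38.

n = 38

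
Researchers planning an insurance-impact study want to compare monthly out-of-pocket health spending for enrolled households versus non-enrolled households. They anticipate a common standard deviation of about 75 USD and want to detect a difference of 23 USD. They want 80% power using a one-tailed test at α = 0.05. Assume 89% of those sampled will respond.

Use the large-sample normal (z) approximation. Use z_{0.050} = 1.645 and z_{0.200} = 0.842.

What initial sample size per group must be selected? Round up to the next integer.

n = 148 per group

n = (z_α + z_β)² · (σ₁² + σ₂²) / δ²
  = (1.645 + 0.842)² · (2·75² = 11250) / 23²
  = 6.1852 · 11250 / 529
  = 131.54
Adjust for 89% response: 131.54 / 0.89 = 147.79.
Round up → n = 148 per group.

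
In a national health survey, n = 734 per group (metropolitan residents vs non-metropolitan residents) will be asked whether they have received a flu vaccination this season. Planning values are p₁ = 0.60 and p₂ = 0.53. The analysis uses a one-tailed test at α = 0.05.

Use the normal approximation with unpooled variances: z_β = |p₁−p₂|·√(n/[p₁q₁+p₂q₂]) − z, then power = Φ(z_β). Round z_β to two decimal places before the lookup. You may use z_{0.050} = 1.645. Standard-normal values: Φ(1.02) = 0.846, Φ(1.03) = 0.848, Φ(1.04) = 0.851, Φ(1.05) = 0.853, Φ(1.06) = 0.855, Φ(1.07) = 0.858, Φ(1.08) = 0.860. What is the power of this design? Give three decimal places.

Power ≈ 0.858

z_β = |p₁−p₂|·√(n/[p₁q₁+p₂q₂]) − z_α
    = 0.07 · √(734/0.4891) − 1.645
    = 0.07 · 38.7391 − 1.645
    = 2.7117 − 1.645 = 1.0667 → 1.07
Power = Φ(1.07) = 0.858.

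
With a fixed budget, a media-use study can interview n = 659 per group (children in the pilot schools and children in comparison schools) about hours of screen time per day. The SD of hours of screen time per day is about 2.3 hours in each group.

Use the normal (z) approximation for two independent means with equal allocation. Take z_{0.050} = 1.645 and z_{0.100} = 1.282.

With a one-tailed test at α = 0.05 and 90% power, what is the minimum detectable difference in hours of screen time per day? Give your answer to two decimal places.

δ = (z_α + z_β) · √((σ₁²+σ₂²)/n)
  = (1.645 + 1.282) · √(10.58/659)
  = 2.927 · √0.01605
  = 2.927 · 0.1267
  = 0.3709

Minimum detectable difference ≈ 0.37 hours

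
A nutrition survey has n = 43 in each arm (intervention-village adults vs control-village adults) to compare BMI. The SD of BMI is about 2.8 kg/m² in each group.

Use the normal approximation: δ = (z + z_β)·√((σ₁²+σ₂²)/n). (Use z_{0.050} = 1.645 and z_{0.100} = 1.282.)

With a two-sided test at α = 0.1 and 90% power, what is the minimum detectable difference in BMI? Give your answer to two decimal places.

Minimum detectable difference ≈ 1.77 kg/m²

δ = (z_{α/2} + z_β) · √((σ₁²+σ₂²)/n)
  = (1.645 + 1.282) · √(15.68/43)
  = 2.927 · √0.36465
  = 2.927 · 0.6039
  = 1.7675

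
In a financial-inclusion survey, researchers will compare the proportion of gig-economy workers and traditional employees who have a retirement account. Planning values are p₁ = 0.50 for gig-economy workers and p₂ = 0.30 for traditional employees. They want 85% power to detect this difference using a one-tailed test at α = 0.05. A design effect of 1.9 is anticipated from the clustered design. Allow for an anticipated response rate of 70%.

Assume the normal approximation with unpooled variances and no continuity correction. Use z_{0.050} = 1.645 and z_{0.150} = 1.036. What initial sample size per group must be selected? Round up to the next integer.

n = (z_α + z_β)² · [p₁(1−p₁) + p₂(1−p₂)] / (p₁ − p₂)²
  = (1.645 + 1.036)² · (0.50·0.50 + 0.30·0.70) / (0.20)²
  = (2.681)² · (0.2500 + 0.2100) / 0.0400
  = 7.1878 · 0.4600 / 0.0400
  = 82.66
Design effect: 1.9 × 82.66 = 157.05.
Adjust for 70% response: 157.05 / 0.70 = 224.36.
Round up → n = 225 per group.

n = 225 per group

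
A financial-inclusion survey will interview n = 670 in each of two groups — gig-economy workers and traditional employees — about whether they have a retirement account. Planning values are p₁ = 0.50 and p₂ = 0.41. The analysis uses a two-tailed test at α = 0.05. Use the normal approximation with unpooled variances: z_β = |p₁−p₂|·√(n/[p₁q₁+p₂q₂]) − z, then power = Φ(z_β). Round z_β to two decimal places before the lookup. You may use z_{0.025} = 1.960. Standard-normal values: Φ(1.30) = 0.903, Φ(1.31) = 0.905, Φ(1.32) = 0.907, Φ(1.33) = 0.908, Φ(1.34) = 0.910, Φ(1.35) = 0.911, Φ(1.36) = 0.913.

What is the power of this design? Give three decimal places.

z_β = |p₁−p₂|·√(n/[p₁q₁+p₂q₂]) − z_{α/2}
    = 0.09 · √(670/0.4919) − 1.960
    = 0.09 · 36.9062 − 1.960
    = 3.3216 − 1.960 = 1.3616 → 1.36
Power = Φ(1.36) = 0.913.

Power ≈ 0.913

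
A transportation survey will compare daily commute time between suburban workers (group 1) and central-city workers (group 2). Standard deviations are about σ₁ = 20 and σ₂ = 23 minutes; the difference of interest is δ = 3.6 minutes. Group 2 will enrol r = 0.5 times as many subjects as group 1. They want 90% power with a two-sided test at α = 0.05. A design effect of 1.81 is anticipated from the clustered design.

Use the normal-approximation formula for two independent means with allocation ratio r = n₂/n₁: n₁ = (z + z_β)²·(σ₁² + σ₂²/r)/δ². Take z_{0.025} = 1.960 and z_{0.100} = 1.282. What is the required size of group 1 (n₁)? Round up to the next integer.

n₁ = 2141

n₁ = (z_{α/2} + z_β)² · (σ₁² + σ₂²/r) / δ²
   = (1.960 + 1.282)² · (20² + 23²/0.5) / 3.6²
   = 10.5106 · (400 + 1058) / 12.96
   = 10.5106 · 1458 / 12.96
   = 1182.44
Design effect: 1.81 × 1182.44 = 2140.21.
Round up → n₁ = 2141; n₂ = r·n₁ = 0.5 × 2141 = 1071.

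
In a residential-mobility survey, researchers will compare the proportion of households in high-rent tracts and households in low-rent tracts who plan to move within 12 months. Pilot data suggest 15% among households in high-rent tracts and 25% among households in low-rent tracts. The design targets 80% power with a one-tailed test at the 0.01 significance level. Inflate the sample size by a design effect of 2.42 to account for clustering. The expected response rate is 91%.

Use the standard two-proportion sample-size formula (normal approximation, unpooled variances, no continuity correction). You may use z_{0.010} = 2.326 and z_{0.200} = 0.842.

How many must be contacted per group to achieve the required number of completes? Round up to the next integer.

n = (z_α + z_β)² · [p₁(1−p₁) + p₂(1−p₂)] / (p₁ − p₂)²
  = (2.326 + 0.842)² · (0.15·0.85 + 0.25·0.75) / (-0.10)²
  = (3.168)² · (0.1275 + 0.1875) / 0.0100
  = 10.0362 · 0.3150 / 0.0100
  = 316.14
Design effect: 2.42 × 316.14 = 765.06.
Adjust for 91% response: 765.06 / 0.91 = 840.73.
Round up → n = 841 per group.

n = 841 per group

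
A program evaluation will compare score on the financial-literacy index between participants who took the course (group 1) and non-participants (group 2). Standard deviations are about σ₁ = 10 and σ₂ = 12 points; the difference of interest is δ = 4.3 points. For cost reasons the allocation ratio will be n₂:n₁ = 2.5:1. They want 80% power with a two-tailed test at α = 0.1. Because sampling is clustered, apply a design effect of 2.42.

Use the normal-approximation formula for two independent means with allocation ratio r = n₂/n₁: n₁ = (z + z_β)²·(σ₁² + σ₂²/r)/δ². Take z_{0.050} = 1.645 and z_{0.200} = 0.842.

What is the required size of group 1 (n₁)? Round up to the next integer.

n₁ = (z_{α/2} + z_β)² · (σ₁² + σ₂²/r) / δ²
   = (1.645 + 0.842)² · (10² + 12²/2.5) / 4.3²
   = 6.1852 · (100 + 57.6) / 18.49
   = 6.1852 · 157.6 / 18.49
   = 52.72
Design effect: 2.42 × 52.72 = 127.58.
Round up → n₁ = 128; n₂ = r·n₁ = 2.5 × 128 = 320.

n₁ = 128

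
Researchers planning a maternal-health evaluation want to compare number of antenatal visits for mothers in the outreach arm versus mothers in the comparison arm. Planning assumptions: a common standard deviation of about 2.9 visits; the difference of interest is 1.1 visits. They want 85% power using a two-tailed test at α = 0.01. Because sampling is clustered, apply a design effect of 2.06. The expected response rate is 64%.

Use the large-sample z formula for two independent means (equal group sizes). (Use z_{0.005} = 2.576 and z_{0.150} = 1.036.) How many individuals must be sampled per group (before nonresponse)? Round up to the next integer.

n = (z_{α/2} + z_β)² · (σ₁² + σ₂²) / δ²
  = (2.576 + 1.036)² · (2·2.9² = 16.82) / 1.1²
  = 13.0465 · 16.82 / 1.21
  = 181.36
Design effect: 2.06 × 181.36 = 373.60.
Adjust for 64% response: 373.60 / 0.64 = 583.75.
Round up → n = 584 per group.

n = 584 per group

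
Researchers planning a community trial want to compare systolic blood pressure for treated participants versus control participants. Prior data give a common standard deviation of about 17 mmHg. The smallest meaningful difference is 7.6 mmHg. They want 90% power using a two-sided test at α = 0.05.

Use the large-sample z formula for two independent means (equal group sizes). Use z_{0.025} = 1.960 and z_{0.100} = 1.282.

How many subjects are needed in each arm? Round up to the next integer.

n = (z_{α/2} + z_β)² · (σ₁² + σ₂²) / δ²
  = (1.960 + 1.282)² · (2·17² = 578) / 7.6²
  = 10.5106 · 578 / 57.76
  = 105.18
Round up → n = 106 per group.

n = 106 per group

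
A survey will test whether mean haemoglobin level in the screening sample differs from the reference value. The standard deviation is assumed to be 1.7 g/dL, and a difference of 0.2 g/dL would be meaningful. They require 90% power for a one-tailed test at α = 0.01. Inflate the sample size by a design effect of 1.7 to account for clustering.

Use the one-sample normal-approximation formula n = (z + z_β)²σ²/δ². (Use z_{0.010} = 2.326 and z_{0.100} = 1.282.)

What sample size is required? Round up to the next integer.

n = 1599

n = (z_α + z_β)² · σ² / δ²
  = (2.326 + 1.282)² · 1.7² / 0.2²
  = 13.0177 · 2.89 / 0.04
  = 940.53
Design effect: 1.7 × 940.53 = 1598.89.
Round up → n = 1599.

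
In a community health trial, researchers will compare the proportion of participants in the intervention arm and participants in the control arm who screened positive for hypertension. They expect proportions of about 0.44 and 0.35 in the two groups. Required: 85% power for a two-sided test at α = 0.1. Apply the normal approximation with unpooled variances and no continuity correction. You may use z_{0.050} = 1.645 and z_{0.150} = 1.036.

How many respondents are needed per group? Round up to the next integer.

n = (z_{α/2} + z_β)² · [p₁(1−p₁) + p₂(1−p₂)] / (p₁ − p₂)²
  = (1.645 + 1.036)² · (0.44·0.56 + 0.35·0.65) / (0.09)²
  = (2.681)² · (0.2464 + 0.2275) / 0.0081
  = 7.1878 · 0.4739 / 0.0081
  = 420.53
Round up → n = 421 per group.

n = 421 per group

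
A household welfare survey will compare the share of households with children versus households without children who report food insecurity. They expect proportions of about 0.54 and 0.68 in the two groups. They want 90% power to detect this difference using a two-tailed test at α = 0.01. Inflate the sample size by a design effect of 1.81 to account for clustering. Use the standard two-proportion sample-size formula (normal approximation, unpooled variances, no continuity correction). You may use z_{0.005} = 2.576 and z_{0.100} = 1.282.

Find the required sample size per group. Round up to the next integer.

n = (z_{α/2} + z_β)² · [p₁(1−p₁) + p₂(1−p₂)] / (p₁ − p₂)²
  = (2.576 + 1.282)² · (0.54·0.46 + 0.68·0.32) / (-0.14)²
  = (3.858)² · (0.2484 + 0.2176) / 0.0196
  = 14.8842 · 0.4660 / 0.0196
  = 353.88
Design effect: 1.81 × 353.88 = 640.52.
Round up → n = 641 per group.

n = 641 per group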